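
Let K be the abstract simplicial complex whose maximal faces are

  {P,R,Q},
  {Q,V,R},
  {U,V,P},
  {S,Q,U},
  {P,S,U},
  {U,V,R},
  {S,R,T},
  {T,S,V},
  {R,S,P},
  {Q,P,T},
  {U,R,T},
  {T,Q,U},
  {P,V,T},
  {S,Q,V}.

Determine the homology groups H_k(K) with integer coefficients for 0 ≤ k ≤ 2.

K has 7 vertices, 21 edges, 14 triangles.
rank ∂_0 = 0, rank ∂_1 = 6 ⇒ b_0 = 7 − 0 − 6 = 1; all invariant factors of ∂_1 are 1 so no torsion. So H_0 = Z.
rank ∂_1 = 6, rank ∂_2 = 13 ⇒ b_1 = 21 − 6 − 13 = 2; all invariant factors of ∂_2 are 1 so no torsion. So H_1 = Z^2.
rank ∂_2 = 13, rank ∂_3 = 0 ⇒ b_2 = 14 − 13 − 0 = 1. So H_2 = Z.

H_0 ≅ Z,  H_1 ≅ Z^2,  H_2 ≅ Z.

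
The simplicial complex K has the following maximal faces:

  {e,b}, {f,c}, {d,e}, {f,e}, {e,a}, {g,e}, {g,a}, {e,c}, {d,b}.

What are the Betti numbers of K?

b_0 = 1, b_1 = 3.

Order the vertices as a < b < c < d < e < f < g. Listing each simplex with vertices in this order, K has dimension 1 with simplices:

  0-simplices (7): a, b, c, d, e, f, g
  1-simplices (9): ae, ag, bd, be, ce, cf, de, ef, eg

Hence C_0 ≅ Z^7, C_1 ≅ Z^9.

∂_1: C_1 → C_0 maps an edge to its endpoints' difference, ∂[p,q] = q − p.
This gives a 7×9 integer matrix of rank 6; reducing to Smith normal form yields diagonal entries (1,1,1,1,1,1).

Computing H_k = (kernel of ∂_k) / (image of ∂_{k+1}):

  H_0: rank C_0 − rank ∂_1 = 7 − 6 = 1, and the invariant factors of ∂_1 are all 1, so H_0 = Z.
  H_1: rank ker ∂_1 − rank ∂_2 = (9 − 6) − 0 = 3, and there is no ∂_2, so H_1 = Z^3.

Hence the Betti numbers are b_0 = 1, b_1 = 3.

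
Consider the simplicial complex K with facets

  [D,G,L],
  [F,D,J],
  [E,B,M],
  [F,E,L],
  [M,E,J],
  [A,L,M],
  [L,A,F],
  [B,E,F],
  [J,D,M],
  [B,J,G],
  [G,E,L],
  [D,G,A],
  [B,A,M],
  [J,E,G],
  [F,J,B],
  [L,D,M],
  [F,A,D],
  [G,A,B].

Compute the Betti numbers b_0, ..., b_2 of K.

b_0 = 1, b_1 = 1, b_2 = 0.

Take the total order A < B < D < E < F < G < J < L < M on the vertex set. Then K (dimension 2) consists of the simplices:

  0-simplices (9): A, B, D, E, F, G, J, L, M
  1-simplices (27): AB, AD, AF, AG, AL, AM, BE, BF, BG, BJ, BM, DF, DG, DJ, DL, DM, EF, EG, EJ, EL, EM, FJ, FL, GJ, GL, JM, LM
  2-simplices (18): ABG, ABM, ADF, ADG, AFL, ALM, BEF, BEM, BFJ, BGJ, DFJ, DGL, DJM, DLM, EFL, EGJ, EGL, EJM

giving chain groups C_0 ≅ Z^9, C_1 ≅ Z^27, C_2 ≅ Z^18.

The boundary map ∂_1: C_1 → C_0 maps an edge to its endpoints' difference, ∂[p,q] = q − p. For instance
  ∂BG = G − B.
The 9×27 boundary matrix has rank 8 and Smith normal form diag(1,1,1,1,1,1,1,1).

Boundary ∂_2: C_2 → C_1 maps a triangle to the signed sum of its edges. For instance
  ∂EGJ = GJ − EJ + EG,
  ∂ALM = LM − AM + AL.
The 27×18 boundary matrix has rank 18 and Smith normal form diag(1,1,1,1,1,1,1,1,1,1,1,1,1,1,1,1,1,2).

From H_k ≅ ker(∂_k) / im(∂_{k+1}) we obtain:

  H_0: rank C_0 − rank ∂_1 = 9 − 8 = 1, and the invariant factors of ∂_1 are all 1, so H_0 ≅ Z.
  H_1: rank ker ∂_1 − rank ∂_2 = (27 − 8) − 18 = 1, and ∂_2 has invariant factor 2 > 1, so H_1 ≅ Z ⊕ Z/2.
  H_2: rank ker ∂_2 − rank ∂_3 = (18 − 18) − 0 = 0, and there is no ∂_3, so H_2 ≅ 0.

(K is a triangulation of the Klein bottle.)

Hence the Betti numbers are b_0 = 1, b_1 = 1, b_2 = 0.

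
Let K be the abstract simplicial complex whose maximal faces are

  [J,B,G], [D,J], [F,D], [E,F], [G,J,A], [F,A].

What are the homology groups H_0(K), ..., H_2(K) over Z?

H_0 ≅ Z,  H_1 ≅ Z,  H_2 = 0.

Take the total order A < B < D < E < F < G < J on the vertex set. Then K (dimension 2) consists of the simplices:

  0-simplices (7): A, B, D, E, F, G, J
  1-simplices (9): AF, AG, AJ, BG, BJ, DF, DJ, EF, GJ
  2-simplices (2): AGJ, BGJ

giving chain groups C_0 ≅ Z^7, C_1 ≅ Z^9, C_2 ≅ Z^2.

The boundary map ∂_1: C_1 → C_0 sends each edge [p,q] (with p < q) to q − p. For instance
  ∂BG = G − B.
This gives a 7×9 integer matrix of rank 6; reducing to Smith normal form yields diagonal entries (1,1,1,1,1,1).

Boundary ∂_2: C_2 → C_1 maps a triangle to the signed sum of its edges. For instance
  ∂AGJ = GJ − AJ + AG,
  ∂BGJ = GJ − BJ + BG.
The resulting 9×2 matrix has rank 2, and its Smith normal form has invariant factors (1,1).

Now H_k = ker ∂_k / im ∂_{k+1}, so:

  H_0: rank C_0 − rank ∂_1 = 7 − 6 = 1, and the invariant factors of ∂_1 are all 1, so H_0 ≅ Z.
  H_1: rank ker ∂_1 − rank ∂_2 = (9 − 6) − 2 = 1, and the invariant factors of ∂_2 are all 1, so H_1 ≅ Z.
  H_2: rank ker ∂_2 − rank ∂_3 = (2 − 2) − 0 = 0, and there is no ∂_3, so H_2 ≅ 0.

As a check, the Euler characteristic is 7 − 9 + 2 = 0, which agrees with 1 − 1 + 0 = 0.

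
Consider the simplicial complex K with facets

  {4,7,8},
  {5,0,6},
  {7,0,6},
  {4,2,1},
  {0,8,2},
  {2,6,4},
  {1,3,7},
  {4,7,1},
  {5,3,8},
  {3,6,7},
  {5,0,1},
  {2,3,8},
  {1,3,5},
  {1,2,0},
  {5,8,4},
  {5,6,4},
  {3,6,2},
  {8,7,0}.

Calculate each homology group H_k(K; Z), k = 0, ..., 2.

H_0 = Z,  H_1 = Z^2,  H_2 = Z.

K has 9 vertices, 27 edges, 18 triangles.
rank ∂_0 = 0, rank ∂_1 = 8 ⇒ b_0 = 9 − 0 − 8 = 1; all invariant factors of ∂_1 are 1 so no torsion. So H_0 ≅ Z.
rank ∂_1 = 8, rank ∂_2 = 17 ⇒ b_1 = 27 − 8 − 17 = 2; all invariant factors of ∂_2 are 1 so no torsion. So H_1 ≅ Z^2.
rank ∂_2 = 17, rank ∂_3 = 0 ⇒ b_2 = 18 − 17 − 0 = 1. So H_2 ≅ Z.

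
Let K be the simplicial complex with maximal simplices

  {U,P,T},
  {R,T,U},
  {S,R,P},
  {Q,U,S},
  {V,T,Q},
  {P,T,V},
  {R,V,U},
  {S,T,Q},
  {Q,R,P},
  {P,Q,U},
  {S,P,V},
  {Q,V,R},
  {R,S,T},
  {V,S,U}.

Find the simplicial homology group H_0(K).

H_0 ≅ Z.

We work with the vertex ordering P < Q < R < S < T < U < V. The simplices of K, each written with vertices in increasing order, are:

  0-simplices (7): P, Q, R, S, T, U, V
  1-simplices (21): PQ, PR, PS, PT, PU, PV, QR, QS, QT, QU, QV, RS, RT, RU, RV, ST, SU, SV, TU, TV, UV
  2-simplices (14): PQR, PQU, PRS, PSV, PTU, PTV, QRV, QST, QSU, QTV, RST, RTU, RUV, SUV

giving chain groups C_0 ≅ Z^7, C_1 ≅ Z^21, C_2 ≅ Z^14.

∂_1: C_1 → C_0 maps an edge to its endpoints' difference, ∂[p,q] = q − p. For instance
  ∂QR = R − Q.
As a 7×21 matrix over Z this has rank 6, with invariant factors (1,1,1,1,1,1).

The boundary map ∂_2: C_2 → C_1 maps a triangle to the signed sum of its edges. For instance
  ∂PQU = QU − PU + PQ,
  ∂RST = ST − RT + RS.
The resulting 21×14 matrix has rank 13, and its Smith normal form has invariant factors (1,1,1,1,1,1,1,1,1,1,1,1,1).

Now H_k = ker ∂_k / im ∂_{k+1}, so:

  H_0: rank C_0 − rank ∂_1 = 7 − 6 = 1, and the invariant factors of ∂_1 are all 1, so H_0 = Z.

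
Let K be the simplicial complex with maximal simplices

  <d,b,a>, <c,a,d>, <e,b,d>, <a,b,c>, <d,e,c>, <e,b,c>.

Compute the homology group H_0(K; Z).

K has 5 vertices, 9 edges, 6 triangles.
rank ∂_0 = 0, rank ∂_1 = 4 ⇒ b_0 = 5 − 0 − 4 = 1; all invariant factors of ∂_1 are 1 so no torsion. So H_0 = Z.

H_0 = Z.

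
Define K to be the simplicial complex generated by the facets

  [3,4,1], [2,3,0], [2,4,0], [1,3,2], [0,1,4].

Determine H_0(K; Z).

We work with the vertex ordering 0 < 1 < 2 < 3 < 4. The simplices of K, each written with vertices in increasing order, are:

  0-simplices (5): [0], [1], [2], [3], [4]
  1-simplices (10): [0,1], [0,2], [0,3], [0,4], [1,2], [1,3], [1,4], [2,3], [2,4], [3,4]
  2-simplices (5): [0,1,4], [0,2,3], [0,2,4], [1,2,3], [1,3,4]

giving chain groups C_0 ≅ Z^5, C_1 ≅ Z^10, C_2 ≅ Z^5.

The boundary map ∂_1: C_1 → C_0 maps an edge to its endpoints' difference, ∂[p,q] = q − p.
The 5×10 boundary matrix has rank 4 and Smith normal form diag(1,1,1,1).

The boundary map ∂_2: C_2 → C_1 sends each 2-simplex [p,q,r] to [q,r] − [p,r] + [p,q]. For instance
  ∂[1,3,4] = [3,4] − [1,4] + [1,3],
  ∂[0,2,3] = [2,3] − [0,3] + [0,2].
As a 10×5 matrix over Z this has rank 5, with invariant factors (1,1,1,1,1).

Computing H_k = (kernel of ∂_k) / (image of ∂_{k+1}):

  H_0: rank C_0 − rank ∂_1 = 5 − 4 = 1, and the invariant factors of ∂_1 are all 1, so H_0 = Z.

(K is a triangulation of the Möbius band.)

H_0 = Z.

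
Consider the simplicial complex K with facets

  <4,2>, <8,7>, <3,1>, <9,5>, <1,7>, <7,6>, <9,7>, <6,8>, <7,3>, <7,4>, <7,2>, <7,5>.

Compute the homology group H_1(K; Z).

Fix the vertex order 1 < 2 < 3 < 4 < 5 < 6 < 7 < 8 < 9 and write every simplex with vertices in increasing order. Then dim K = 1 and the simplices of K are:

  0-simplices (9): [1], [2], [3], [4], [5], [6], [7], [8], [9]
  1-simplices (12): [1,3], [1,7], [2,4], [2,7], [3,7], [4,7], [5,7], [5,9], [6,7], [6,8], [7,8], [7,9]

giving chain groups C_0 ≅ Z^9, C_1 ≅ Z^12.

∂_1: C_1 → C_0 is given by ∂[p,q] = [q] − [p]. For instance
  ∂[6,8] = [8] − [6].
The resulting 9×12 matrix has rank 8, and its Smith normal form has invariant factors (1,1,1,1,1,1,1,1).

From H_k ≅ ker(∂_k) / im(∂_{k+1}) we obtain:

  H_1: rank ker ∂_1 − rank ∂_2 = (12 − 8) − 0 = 4, and there is no ∂_2, so H_1 ≅ Z^4.

(K is a triangulation of a wedge of 4 circles.)

H_1 ≅ Z^4.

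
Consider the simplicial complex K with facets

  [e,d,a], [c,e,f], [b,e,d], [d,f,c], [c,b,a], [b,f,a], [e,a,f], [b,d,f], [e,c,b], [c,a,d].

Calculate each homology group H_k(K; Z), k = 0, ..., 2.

H_0 = Z,  H_1 = Z/2,  H_2 = 0.

K has 6 vertices, 15 edges, 10 triangles.
rank ∂_0 = 0, rank ∂_1 = 5 ⇒ b_0 = 6 − 0 − 5 = 1; all invariant factors of ∂_1 are 1 so no torsion. So H_0 ≅ Z.
rank ∂_1 = 5, rank ∂_2 = 10 ⇒ b_1 = 15 − 5 − 10 = 0; ∂_2 has invariant factor(s) [2] giving torsion. So H_1 ≅ Z/2.
rank ∂_2 = 10, rank ∂_3 = 0 ⇒ b_2 = 10 − 10 − 0 = 0. So H_2 ≅ 0.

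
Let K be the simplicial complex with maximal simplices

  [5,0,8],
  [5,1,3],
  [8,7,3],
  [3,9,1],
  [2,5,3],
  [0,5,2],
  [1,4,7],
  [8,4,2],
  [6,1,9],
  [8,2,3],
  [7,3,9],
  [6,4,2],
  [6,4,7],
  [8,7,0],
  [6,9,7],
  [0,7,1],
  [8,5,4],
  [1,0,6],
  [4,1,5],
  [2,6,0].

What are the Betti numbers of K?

Take the total order 0 < 1 < 2 < 3 < 4 < 5 < 6 < 7 < 8 < 9 on the vertex set. Then K (dimension 2) consists of the simplices:

  0-simplices (10): [0], [1], [2], [3], [4], [5], [6], [7], [8], [9]
  1-simplices (30): (30 of them)
  2-simplices (20): (20 of them)

so the chain groups are C_0 ≅ Z^10, C_1 ≅ Z^30, C_2 ≅ Z^20.

Boundary ∂_1: C_1 → C_0 sends each edge [p,q] (with p < q) to q − p. For instance
  ∂[2,4] = [4] − [2].
As a 10×30 matrix over Z this has rank 9, with invariant factors (1,1,1,1,1,1,1,1,1).

The boundary map ∂_2: C_2 → C_1 acts by ∂[p,q,r] = [q,r] − [p,r] + [p,q]. For instance
  ∂[3,7,9] = [7,9] − [3,9] + [3,7],
  ∂[1,3,9] = [3,9] − [1,9] + [1,3].
The 30×20 boundary matrix has rank 20 and Smith normal form diag(1,1,1,1,1,1,1,1,1,1,1,1,1,1,1,1,1,1,1,2).

Reading off H_k = ker ∂_k / im ∂_{k+1}:

  H_0: rank C_0 − rank ∂_1 = 10 − 9 = 1, and the invariant factors of ∂_1 are all 1, so H_0 ≅ Z.
  H_1: rank ker ∂_1 − rank ∂_2 = (30 − 9) − 20 = 1, and ∂_2 has invariant factor 2 > 1, so H_1 ≅ Z ⊕ Z/2Z.
  H_2: rank ker ∂_2 − rank ∂_3 = (20 − 20) − 0 = 0, and there is no ∂_3, so H_2 ≅ 0.

Hence the Betti numbers are b_0 = 1, b_1 = 1, b_2 = 0.

b_0 = 1, b_1 = 1, b_2 = 0.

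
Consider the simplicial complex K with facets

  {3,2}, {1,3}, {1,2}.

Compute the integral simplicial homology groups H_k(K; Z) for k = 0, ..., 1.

H_0 ≅ Z,  H_1 ≅ Z.

We work with the vertex ordering 1 < 2 < 3. The simplices of K, each written with vertices in increasing order, are:

  0-simplices (3): [1], [2], [3]
  1-simplices (3): [1,2], [1,3], [2,3]

Hence C_0 ≅ Z^3, C_1 ≅ Z^3.

∂_1: C_1 → C_0 is given by ∂[p,q] = [q] − [p]. For instance
  ∂[1,3] = [3] − [1].
This gives a 3×3 integer matrix of rank 2; reducing to Smith normal form yields diagonal entries (1,1).

Computing H_k = (kernel of ∂_k) / (image of ∂_{k+1}):

  H_0: rank C_0 − rank ∂_1 = 3 − 2 = 1, and the invariant factors of ∂_1 are all 1, so H_0 = Z.
  H_1: rank ker ∂_1 − rank ∂_2 = (3 − 2) − 0 = 1, and there is no ∂_2, so H_1 = Z.

As a check, the Euler characteristic is 3 − 3 = 0, which agrees with 1 − 1 = 0.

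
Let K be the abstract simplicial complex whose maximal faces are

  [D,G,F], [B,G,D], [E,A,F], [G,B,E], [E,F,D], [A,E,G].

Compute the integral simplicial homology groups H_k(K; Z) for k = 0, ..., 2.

H_0 ≅ Z,  H_1 ≅ Z,  H_2 = 0.

We work with the vertex ordering A < B < D < E < F < G. The simplices of K, each written with vertices in increasing order, are:

  0-simplices (6): A, B, D, E, F, G
  1-simplices (12): AE, AF, AG, BD, BE, BG, DE, DF, DG, EF, EG, FG
  2-simplices (6): AEF, AEG, BDG, BEG, DEF, DFG

giving chain groups C_0 ≅ Z^6, C_1 ≅ Z^12, C_2 ≅ Z^6.

The boundary map ∂_1: C_1 → C_0 maps an edge to its endpoints' difference, ∂[p,q] = q − p.
The 6×12 boundary matrix has rank 5 and Smith normal form diag(1,1,1,1,1).

∂_2: C_2 → C_1 maps a triangle to the signed sum of its edges. For instance
  ∂AEG = EG − AG + AE,
  ∂BDG = DG − BG + BD.
The 12×6 boundary matrix has rank 6 and Smith normal form diag(1,1,1,1,1,1).

Computing H_k = (kernel of ∂_k) / (image of ∂_{k+1}):

  H_0: rank C_0 − rank ∂_1 = 6 − 5 = 1, and the invariant factors of ∂_1 are all 1, so H_0 ≅ Z.
  H_1: rank ker ∂_1 − rank ∂_2 = (12 − 5) − 6 = 1, and the invariant factors of ∂_2 are all 1, so H_1 ≅ Z.
  H_2: rank ker ∂_2 − rank ∂_3 = (6 − 6) − 0 = 0, and there is no ∂_3, so H_2 ≅ 0.

(K is a triangulation of the cylinder S^1 x I.)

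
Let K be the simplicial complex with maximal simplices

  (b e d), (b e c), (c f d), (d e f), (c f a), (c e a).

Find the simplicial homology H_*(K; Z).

H_0 = Z,  H_1 = Z,  H_2 = 0.

We work with the vertex ordering a < b < c < d < e < f. The simplices of K, each written with vertices in increasing order, are:

  0-simplices (6): a, b, c, d, e, f
  1-simplices (12): ac, ae, af, bc, bd, be, cd, ce, cf, de, df, ef
  2-simplices (6): ace, acf, bce, bde, cdf, def

giving chain groups C_0 ≅ Z^6, C_1 ≅ Z^12, C_2 ≅ Z^6.

The boundary map ∂_1: C_1 → C_0 is given by ∂[p,q] = [q] − [p]. For instance
  ∂ac = c − a.
The 6×12 boundary matrix has rank 5 and Smith normal form diag(1,1,1,1,1).

The boundary map ∂_2: C_2 → C_1 maps a triangle to the signed sum of its edges. For instance
  ∂def = ef − df + de,
  ∂cdf = df − cf + cd.
The 12×6 boundary matrix has rank 6 and Smith normal form diag(1,1,1,1,1,1).

Now H_k = ker ∂_k / im ∂_{k+1}, so:

  H_0: rank C_0 − rank ∂_1 = 6 − 5 = 1, and the invariant factors of ∂_1 are all 1, so H_0 ≅ Z.
  H_1: rank ker ∂_1 − rank ∂_2 = (12 − 5) − 6 = 1, and the invariant factors of ∂_2 are all 1, so H_1 ≅ Z.
  H_2: rank ker ∂_2 − rank ∂_3 = (6 − 6) − 0 = 0, and there is no ∂_3, so H_2 ≅ 0.

As a check, the Euler characteristic is 6 − 12 + 6 = 0, which agrees with 1 − 1 + 0 = 0.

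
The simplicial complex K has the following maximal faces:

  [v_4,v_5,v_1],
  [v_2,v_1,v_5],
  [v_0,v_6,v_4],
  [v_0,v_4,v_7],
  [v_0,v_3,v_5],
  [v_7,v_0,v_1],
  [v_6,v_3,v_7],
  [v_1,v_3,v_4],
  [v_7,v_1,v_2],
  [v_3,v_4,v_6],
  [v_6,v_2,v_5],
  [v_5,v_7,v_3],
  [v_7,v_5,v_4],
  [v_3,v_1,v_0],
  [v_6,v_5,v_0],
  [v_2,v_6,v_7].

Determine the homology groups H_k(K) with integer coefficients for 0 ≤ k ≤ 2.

Fix the vertex order v_0 < v_1 < v_2 < v_3 < v_4 < v_5 < v_6 < v_7 and write every simplex with vertices in increasing order. Then dim K = 2 and the simplices of K are:

  0-simplices (8): [v_0], [v_1], [v_2], [v_3], [v_4], [v_5], [v_6], [v_7]
  1-simplices (24): (24 of them)
  2-simplices (16): (16 of them)

so the chain groups are C_0 ≅ Z^8, C_1 ≅ Z^24, C_2 ≅ Z^16.

Boundary ∂_1: C_1 → C_0 sends each edge [p,q] (with p < q) to q − p. For instance
  ∂[v_3,v_6] = [v_6] − [v_3].
As a 8×24 matrix over Z this has rank 7, with invariant factors (1,1,1,1,1,1,1).

The boundary map ∂_2: C_2 → C_1 sends each 2-simplex [p,q,r] to [q,r] − [p,r] + [p,q]. For instance
  ∂[v_1,v_3,v_4] = [v_3,v_4] − [v_1,v_4] + [v_1,v_3],
  ∂[v_3,v_5,v_7] = [v_5,v_7] − [v_3,v_7] + [v_3,v_5].
As a 24×16 matrix over Z this has rank 15, with invariant factors (1,1,1,1,1,1,1,1,1,1,1,1,1,1,1).

Reading off H_k = ker ∂_k / im ∂_{k+1}:

  H_0: rank C_0 − rank ∂_1 = 8 − 7 = 1, and the invariant factors of ∂_1 are all 1, so H_0 = Z.
  H_1: rank ker ∂_1 − rank ∂_2 = (24 − 7) − 15 = 2, and the invariant factors of ∂_2 are all 1, so H_1 = Z^2.
  H_2: rank ker ∂_2 − rank ∂_3 = (16 − 15) − 0 = 1, and there is no ∂_3, so H_2 = Z.

As a check, the Euler characteristic is 8 − 24 + 16 = 0, which agrees with 1 − 2 + 1 = 0.
(K is a triangulation of the torus T^2.)

H_0 ≅ Z,  H_1 ≅ Z^2,  H_2 ≅ Z.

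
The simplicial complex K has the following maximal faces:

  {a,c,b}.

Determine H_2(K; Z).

H_2 ≅ 0.

K has 3 vertices, 3 edges, 1 triangle.
rank ∂_2 = 1, rank ∂_3 = 0 ⇒ b_2 = 1 − 1 − 0 = 0. So H_2 = 0.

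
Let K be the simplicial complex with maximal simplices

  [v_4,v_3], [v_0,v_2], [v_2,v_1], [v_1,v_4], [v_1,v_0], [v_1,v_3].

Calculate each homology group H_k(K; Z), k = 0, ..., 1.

K has 5 vertices, 6 edges.
rank ∂_0 = 0, rank ∂_1 = 4 ⇒ b_0 = 5 − 0 − 4 = 1; all invariant factors of ∂_1 are 1 so no torsion. So H_0 = Z.
rank ∂_1 = 4, rank ∂_2 = 0 ⇒ b_1 = 6 − 4 − 0 = 2. So H_1 = Z^2.

H_0 ≅ Z,  H_1 ≅ Z^2.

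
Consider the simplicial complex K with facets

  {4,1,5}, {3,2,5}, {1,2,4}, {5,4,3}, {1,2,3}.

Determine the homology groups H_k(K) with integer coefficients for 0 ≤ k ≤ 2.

Order the vertices as 1 < 2 < 3 < 4 < 5. Listing each simplex with vertices in this order, K has dimension 2 with simplices:

  0-simplices (5): [1], [2], [3], [4], [5]
  1-simplices (10): [1,2], [1,3], [1,4], [1,5], [2,3], [2,4], [2,5], [3,4], [3,5], [4,5]
  2-simplices (5): [1,2,3], [1,2,4], [1,4,5], [2,3,5], [3,4,5]

so the chain groups are C_0 ≅ Z^5, C_1 ≅ Z^10, C_2 ≅ Z^5.

∂_1: C_1 → C_0 sends each edge [p,q] (with p < q) to q − p.
As a 5×10 matrix over Z this has rank 4, with invariant factors (1,1,1,1).

∂_2: C_2 → C_1 sends each 2-simplex [p,q,r] to [q,r] − [p,r] + [p,q]. For instance
  ∂[3,4,5] = [4,5] − [3,5] + [3,4],
  ∂[1,2,4] = [2,4] − [1,4] + [1,2].
The 10×5 boundary matrix has rank 5 and Smith normal form diag(1,1,1,1,1).

Reading off H_k = ker ∂_k / im ∂_{k+1}:

  H_0: rank C_0 − rank ∂_1 = 5 − 4 = 1, and the invariant factors of ∂_1 are all 1, so H_0 = Z.
  H_1: rank ker ∂_1 − rank ∂_2 = (10 − 4) − 5 = 1, and the invariant factors of ∂_2 are all 1, so H_1 = Z.
  H_2: rank ker ∂_2 − rank ∂_3 = (5 − 5) − 0 = 0, and there is no ∂_3, so H_2 = 0.

As a check, the Euler characteristic is 5 − 10 + 5 = 0, which agrees with 1 − 1 + 0 = 0.

H_0 = Z,  H_1 = Z,  H_2 = 0.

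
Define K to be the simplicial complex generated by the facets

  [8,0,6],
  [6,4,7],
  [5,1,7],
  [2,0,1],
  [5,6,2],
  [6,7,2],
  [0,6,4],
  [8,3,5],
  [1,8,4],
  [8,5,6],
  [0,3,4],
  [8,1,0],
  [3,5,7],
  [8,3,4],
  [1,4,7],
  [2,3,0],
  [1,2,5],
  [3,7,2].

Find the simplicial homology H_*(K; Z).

We work with the vertex ordering 0 < 1 < 2 < 3 < 4 < 5 < 6 < 7 < 8. The simplices of K, each written with vertices in increasing order, are:

  0-simplices (9): [0], [1], [2], [3], [4], [5], [6], [7], [8]
  1-simplices (27): (27 of them)
  2-simplices (18): [0,1,2], [0,1,8], [0,2,3], [0,3,4], [0,4,6], [0,6,8], [1,2,5], [1,4,7], [1,4,8], [1,5,7], [2,3,7], [2,5,6], [2,6,7], [3,4,8], [3,5,7], [3,5,8], [4,6,7], [5,6,8]

so the chain groups are C_0 ≅ Z^9, C_1 ≅ Z^27, C_2 ≅ Z^18.

The boundary map ∂_1: C_1 → C_0 is given by ∂[p,q] = [q] − [p].
The resulting 9×27 matrix has rank 8, and its Smith normal form has invariant factors (1,1,1,1,1,1,1,1).

Boundary ∂_2: C_2 → C_1 sends each 2-simplex [p,q,r] to [q,r] − [p,r] + [p,q]. For instance
  ∂[1,5,7] = [5,7] − [1,7] + [1,5],
  ∂[1,4,8] = [4,8] − [1,8] + [1,4].
This gives a 27×18 integer matrix of rank 18; reducing to Smith normal form yields diagonal entries (1,1,1,1,1,1,1,1,1,1,1,1,1,1,1,1,1,2).

Now H_k = ker ∂_k / im ∂_{k+1}, so:

  H_0: rank C_0 − rank ∂_1 = 9 − 8 = 1, and the invariant factors of ∂_1 are all 1, so H_0 = Z.
  H_1: rank ker ∂_1 − rank ∂_2 = (27 − 8) − 18 = 1, and ∂_2 has invariant factor 2 > 1, so H_1 = Z ⊕ Z/2.
  H_2: rank ker ∂_2 − rank ∂_3 = (18 − 18) − 0 = 0, and there is no ∂_3, so H_2 = 0.

H_0 = Z,  H_1 = Z ⊕ Z/2,  H_2 = 0.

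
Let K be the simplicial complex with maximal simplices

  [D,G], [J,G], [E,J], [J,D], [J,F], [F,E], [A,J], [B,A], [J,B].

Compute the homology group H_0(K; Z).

Take the total order A < B < D < E < F < G < J on the vertex set. Then K (dimension 1) consists of the simplices:

  0-simplices (7): A, B, D, E, F, G, J
  1-simplices (9): AB, AJ, BJ, DG, DJ, EF, EJ, FJ, GJ

giving chain groups C_0 ≅ Z^7, C_1 ≅ Z^9.

∂_1: C_1 → C_0 sends each edge [p,q] (with p < q) to q − p.
This gives a 7×9 integer matrix of rank 6; reducing to Smith normal form yields diagonal entries (1,1,1,1,1,1).

Reading off H_k = ker ∂_k / im ∂_{k+1}:

  H_0: rank C_0 − rank ∂_1 = 7 − 6 = 1, and the invariant factors of ∂_1 are all 1, so H_0 ≅ Z.

(K is a triangulation of a wedge of 3 circles.)

H_0 ≅ Z.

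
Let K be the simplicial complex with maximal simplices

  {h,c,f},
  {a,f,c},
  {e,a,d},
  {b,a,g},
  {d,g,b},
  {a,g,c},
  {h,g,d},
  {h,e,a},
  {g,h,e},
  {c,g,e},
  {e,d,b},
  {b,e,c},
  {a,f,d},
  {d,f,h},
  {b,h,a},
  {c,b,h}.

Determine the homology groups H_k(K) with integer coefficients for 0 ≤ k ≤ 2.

Order the vertices as a < b < c < d < e < f < g < h. Listing each simplex with vertices in this order, K has dimension 2 with simplices:

  0-simplices (8): a, b, c, d, e, f, g, h
  1-simplices (24): ab, ac, ad, ae, af, ag, ah, bc, bd, be, bg, bh, ce, cf, cg, ch, de, df, dg, dh, eg, eh, fh, gh
  2-simplices (16): abg, abh, acf, acg, ade, adf, aeh, bce, bch, bde, bdg, ceg, cfh, dfh, dgh, egh

giving chain groups C_0 ≅ Z^8, C_1 ≅ Z^24, C_2 ≅ Z^16.

Boundary ∂_1: C_1 → C_0 sends each edge [p,q] (with p < q) to q − p. For instance
  ∂dg = g − d.
This gives a 8×24 integer matrix of rank 7; reducing to Smith normal form yields diagonal entries (1,1,1,1,1,1,1).

The boundary map ∂_2: C_2 → C_1 sends each 2-simplex [p,q,r] to [q,r] − [p,r] + [p,q]. For instance
  ∂adf = df − af + ad,
  ∂acf = cf − af + ac.
The resulting 24×16 matrix has rank 15, and its Smith normal form has invariant factors (1,1,1,1,1,1,1,1,1,1,1,1,1,1,1).

From H_k ≅ ker(∂_k) / im(∂_{k+1}) we obtain:

  H_0: rank C_0 − rank ∂_1 = 8 − 7 = 1, and the invariant factors of ∂_1 are all 1, so H_0 = Z.
  H_1: rank ker ∂_1 − rank ∂_2 = (24 − 7) − 15 = 2, and the invariant factors of ∂_2 are all 1, so H_1 = Z^2.
  H_2: rank ker ∂_2 − rank ∂_3 = (16 − 15) − 0 = 1, and there is no ∂_3, so H_2 = Z.

As a check, the Euler characteristic is 8 − 24 + 16 = 0, which agrees with 1 − 2 + 1 = 0.
(K is a triangulation of the torus T^2.)

H_0 = Z,  H_1 = Z^2,  H_2 = Z.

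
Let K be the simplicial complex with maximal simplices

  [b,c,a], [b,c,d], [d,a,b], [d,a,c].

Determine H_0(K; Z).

K has 4 vertices, 6 edges, 4 triangles.
rank ∂_0 = 0, rank ∂_1 = 3 ⇒ b_0 = 4 − 0 − 3 = 1; all invariant factors of ∂_1 are 1 so no torsion. So H_0 ≅ Z.

H_0 ≅ Z.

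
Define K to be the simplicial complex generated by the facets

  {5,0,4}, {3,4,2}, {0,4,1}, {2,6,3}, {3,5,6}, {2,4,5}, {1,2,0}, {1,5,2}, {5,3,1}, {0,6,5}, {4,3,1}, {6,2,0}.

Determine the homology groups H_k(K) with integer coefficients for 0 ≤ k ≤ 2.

H_0 = Z,  H_1 = Z/2Z,  H_2 = 0.

Fix the vertex order 0 < 1 < 2 < 3 < 4 < 5 < 6 and write every simplex with vertices in increasing order. Then dim K = 2 and the simplices of K are:

  0-simplices (7): [0], [1], [2], [3], [4], [5], [6]
  1-simplices (18): [0,1], [0,2], [0,4], [0,5], [0,6], [1,2], [1,3], [1,4], [1,5], [2,3], [2,4], [2,5], [2,6], [3,4], [3,5], [3,6], [4,5], [5,6]
  2-simplices (12): [0,1,2], [0,1,4], [0,2,6], [0,4,5], [0,5,6], [1,2,5], [1,3,4], [1,3,5], [2,3,4], [2,3,6], [2,4,5], [3,5,6]

giving chain groups C_0 ≅ Z^7, C_1 ≅ Z^18, C_2 ≅ Z^12.

∂_1: C_1 → C_0 maps an edge to its endpoints' difference, ∂[p,q] = q − p. For instance
  ∂[1,3] = [3] − [1].
The resulting 7×18 matrix has rank 6, and its Smith normal form has invariant factors (1,1,1,1,1,1).

The boundary map ∂_2: C_2 → C_1 sends each 2-simplex [p,q,r] to [q,r] − [p,r] + [p,q]. For instance
  ∂[1,3,4] = [3,4] − [1,4] + [1,3],
  ∂[2,3,4] = [3,4] − [2,4] + [2,3].
The 18×12 boundary matrix has rank 12 and Smith normal form diag(1,1,1,1,1,1,1,1,1,1,1,2).

Now H_k = ker ∂_k / im ∂_{k+1}, so:

  H_0: rank C_0 − rank ∂_1 = 7 − 6 = 1, and the invariant factors of ∂_1 are all 1, so H_0 = Z.
  H_1: rank ker ∂_1 − rank ∂_2 = (18 − 6) − 12 = 0, and ∂_2 has invariant factor 2 > 1, so H_1 = Z/2Z.
  H_2: rank ker ∂_2 − rank ∂_3 = (12 − 12) − 0 = 0, and there is no ∂_3, so H_2 = 0.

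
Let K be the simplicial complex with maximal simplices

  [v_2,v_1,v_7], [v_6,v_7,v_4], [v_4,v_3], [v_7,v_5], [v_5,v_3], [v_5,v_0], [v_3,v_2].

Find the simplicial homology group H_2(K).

K has 8 vertices, 11 edges, 2 triangles.
rank ∂_2 = 2, rank ∂_3 = 0 ⇒ b_2 = 2 − 2 − 0 = 0. So H_2 ≅ 0.

H_2 = 0.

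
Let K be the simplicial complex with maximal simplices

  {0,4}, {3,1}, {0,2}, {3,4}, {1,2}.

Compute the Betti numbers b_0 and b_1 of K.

Order the vertices as 0 < 1 < 2 < 3 < 4. Listing each simplex with vertices in this order, K has dimension 1 with simplices:

  0-simplices (5): [0], [1], [2], [3], [4]
  1-simplices (5): [0,2], [0,4], [1,2], [1,3], [3,4]

so the chain groups are C_0 ≅ Z^5, C_1 ≅ Z^5.

The boundary map ∂_1: C_1 → C_0 sends each edge [p,q] (with p < q) to q − p.
The resulting 5×5 matrix has rank 4, and its Smith normal form has invariant factors (1,1,1,1).

From H_k ≅ ker(∂_k) / im(∂_{k+1}) we obtain:

  H_0: rank C_0 − rank ∂_1 = 5 − 4 = 1, and the invariant factors of ∂_1 are all 1, so H_0 = Z.
  H_1: rank ker ∂_1 − rank ∂_2 = (5 − 4) − 0 = 1, and there is no ∂_2, so H_1 = Z.

Hence the Betti numbers are b_0 = 1, b_1 = 1.

b_0 = 1, b_1 = 1.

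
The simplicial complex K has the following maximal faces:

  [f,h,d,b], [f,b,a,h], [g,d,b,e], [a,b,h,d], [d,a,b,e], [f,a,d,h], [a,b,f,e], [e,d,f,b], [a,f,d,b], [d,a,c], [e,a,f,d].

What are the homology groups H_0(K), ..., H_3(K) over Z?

H_0 = Z,  H_1 = 0,  H_2 = 0,  H_3 = Z^2.

Take the total order a < b < c < d < e < f < g < h on the vertex set. Then K (dimension 3) consists of the simplices:

  0-simplices (8): a, b, c, d, e, f, g, h
  1-simplices (19): ab, ac, ad, ae, af, ah, bd, be, bf, bg, bh, cd, de, df, dg, dh, ef, eg, fh
  2-simplices (20): abd, abe, abf, abh, acd, ade, adf, adh, aef, afh, bde, bdf, bdg, bdh, bef, beg, bfh, def, deg, dfh
  3-simplices (10): abde, abdf, abdh, abef, abfh, adef, adfh, bdef, bdeg, bdfh

Hence C_0 ≅ Z^8, C_1 ≅ Z^19, C_2 ≅ Z^20, C_3 ≅ Z^10.

∂_1: C_1 → C_0 maps an edge to its endpoints' difference, ∂[p,q] = q − p.
The resulting 8×19 matrix has rank 7, and its Smith normal form has invariant factors (1,1,1,1,1,1,1).

∂_2: C_2 → C_1 maps a triangle to the signed sum of its edges. For instance
  ∂dfh = fh − dh + df,
  ∂deg = eg − dg + de.
This gives a 19×20 integer matrix of rank 12; reducing to Smith normal form yields diagonal entries (1,1,1,1,1,1,1,1,1,1,1,1).

Boundary ∂_3: C_3 → C_2 sends each 3-simplex σ to the alternating sum Σ_i (−1)^i (σ with its i-th vertex removed). For instance
  ∂bdef = def − bef + bdf − bde,
  ∂abde = bde − ade + abe − abd.
The 20×10 boundary matrix has rank 8 and Smith normal form diag(1,1,1,1,1,1,1,1).

Now H_k = ker ∂_k / im ∂_{k+1}, so:

  H_0: rank C_0 − rank ∂_1 = 8 − 7 = 1, and the invariant factors of ∂_1 are all 1, so H_0 = Z.
  H_1: rank ker ∂_1 − rank ∂_2 = (19 − 7) − 12 = 0, and the invariant factors of ∂_2 are all 1, so H_1 = 0.
  H_2: rank ker ∂_2 − rank ∂_3 = (20 − 12) − 8 = 0, and the invariant factors of ∂_3 are all 1, so H_2 = 0.
  H_3: rank ker ∂_3 − rank ∂_4 = (10 − 8) − 0 = 2, and there is no ∂_4, so H_3 = Z^2.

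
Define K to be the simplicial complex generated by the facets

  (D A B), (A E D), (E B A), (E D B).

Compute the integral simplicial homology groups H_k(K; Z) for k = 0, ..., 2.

We work with the vertex ordering A < B < D < E. The simplices of K, each written with vertices in increasing order, are:

  0-simplices (4): A, B, D, E
  1-simplices (6): AB, AD, AE, BD, BE, DE
  2-simplices (4): ABD, ABE, ADE, BDE

Hence C_0 ≅ Z^4, C_1 ≅ Z^6, C_2 ≅ Z^4.

∂_1: C_1 → C_0 maps an edge to its endpoints' difference, ∂[p,q] = q − p. For instance
  ∂BD = D − B.
As a 4×6 matrix over Z this has rank 3, with invariant factors (1,1,1).

∂_2: C_2 → C_1 sends each 2-simplex [p,q,r] to [q,r] − [p,r] + [p,q]. For instance
  ∂ABD = BD − AD + AB,
  ∂ABE = BE − AE + AB.
As a 6×4 matrix over Z this has rank 3, with invariant factors (1,1,1).

Now H_k = ker ∂_k / im ∂_{k+1}, so:

  H_0: rank C_0 − rank ∂_1 = 4 − 3 = 1, and the invariant factors of ∂_1 are all 1, so H_0 ≅ Z.
  H_1: rank ker ∂_1 − rank ∂_2 = (6 − 3) − 3 = 0, and the invariant factors of ∂_2 are all 1, so H_1 ≅ 0.
  H_2: rank ker ∂_2 − rank ∂_3 = (4 − 3) − 0 = 1, and there is no ∂_3, so H_2 ≅ Z.

As a check, the Euler characteristic is 4 − 6 + 4 = 2, which agrees with 1 − 0 + 1 = 2.

H_0 ≅ Z,  H_1 = 0,  H_2 ≅ Z.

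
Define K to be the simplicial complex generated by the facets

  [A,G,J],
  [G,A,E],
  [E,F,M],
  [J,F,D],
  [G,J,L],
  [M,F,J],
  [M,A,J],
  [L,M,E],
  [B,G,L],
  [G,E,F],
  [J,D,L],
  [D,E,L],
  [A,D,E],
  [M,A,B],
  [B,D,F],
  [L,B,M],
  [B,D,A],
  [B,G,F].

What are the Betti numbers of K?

We work with the vertex ordering A < B < D < E < F < G < J < L < M. The simplices of K, each written with vertices in increasing order, are:

  0-simplices (9): A, B, D, E, F, G, J, L, M
  1-simplices (27): AB, AD, AE, AG, AJ, AM, BD, BF, BG, BL, BM, DE, DF, DJ, DL, EF, EG, EL, EM, FG, FJ, FM, GJ, GL, JL, JM, LM
  2-simplices (18): ABD, ABM, ADE, AEG, AGJ, AJM, BDF, BFG, BGL, BLM, DEL, DFJ, DJL, EFG, EFM, ELM, FJM, GJL

Hence C_0 ≅ Z^9, C_1 ≅ Z^27, C_2 ≅ Z^18.

∂_1: C_1 → C_0 maps an edge to its endpoints' difference, ∂[p,q] = q − p.
The resulting 9×27 matrix has rank 8, and its Smith normal form has invariant factors (1,1,1,1,1,1,1,1).

∂_2: C_2 → C_1 maps a triangle to the signed sum of its edges. For instance
  ∂ELM = LM − EM + EL,
  ∂BDF = DF − BF + BD.
As a 27×18 matrix over Z this has rank 17, with invariant factors (1,1,1,1,1,1,1,1,1,1,1,1,1,1,1,1,1).

From H_k ≅ ker(∂_k) / im(∂_{k+1}) we obtain:

  H_0: rank C_0 − rank ∂_1 = 9 − 8 = 1, and the invariant factors of ∂_1 are all 1, so H_0 = Z.
  H_1: rank ker ∂_1 − rank ∂_2 = (27 − 8) − 17 = 2, and the invariant factors of ∂_2 are all 1, so H_1 = Z^2.
  H_2: rank ker ∂_2 − rank ∂_3 = (18 − 17) − 0 = 1, and there is no ∂_3, so H_2 = Z.

Hence the Betti numbers are b_0 = 1, b_1 = 2, b_2 = 1.

b_0 = 1, b_1 = 2, b_2 = 1.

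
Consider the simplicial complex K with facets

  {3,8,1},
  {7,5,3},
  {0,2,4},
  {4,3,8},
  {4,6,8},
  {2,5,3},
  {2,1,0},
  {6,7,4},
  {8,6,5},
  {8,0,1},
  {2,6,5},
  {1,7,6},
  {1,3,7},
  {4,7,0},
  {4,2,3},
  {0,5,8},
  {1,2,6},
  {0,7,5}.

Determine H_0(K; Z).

Order the vertices as 0 < 1 < 2 < 3 < 4 < 5 < 6 < 7 < 8. Listing each simplex with vertices in this order, K has dimension 2 with simplices:

  0-simplices (9): [0], [1], [2], [3], [4], [5], [6], [7], [8]
  1-simplices (27): (27 of them)
  2-simplices (18): [0,1,2], [0,1,8], [0,2,4], [0,4,7], [0,5,7], [0,5,8], [1,2,6], [1,3,7], [1,3,8], [1,6,7], [2,3,4], [2,3,5], [2,5,6], [3,4,8], [3,5,7], [4,6,7], [4,6,8], [5,6,8]

so the chain groups are C_0 ≅ Z^9, C_1 ≅ Z^27, C_2 ≅ Z^18.

The boundary map ∂_1: C_1 → C_0 sends each edge [p,q] (with p < q) to q − p.
As a 9×27 matrix over Z this has rank 8, with invariant factors (1,1,1,1,1,1,1,1).

∂_2: C_2 → C_1 maps a triangle to the signed sum of its edges. For instance
  ∂[0,2,4] = [2,4] − [0,4] + [0,2],
  ∂[2,3,5] = [3,5] − [2,5] + [2,3].
As a 27×18 matrix over Z this has rank 17, with invariant factors (1,1,1,1,1,1,1,1,1,1,1,1,1,1,1,1,1).

Computing H_k = (kernel of ∂_k) / (image of ∂_{k+1}):

  H_0: rank C_0 − rank ∂_1 = 9 − 8 = 1, and the invariant factors of ∂_1 are all 1, so H_0 ≅ Z.

H_0 ≅ Z.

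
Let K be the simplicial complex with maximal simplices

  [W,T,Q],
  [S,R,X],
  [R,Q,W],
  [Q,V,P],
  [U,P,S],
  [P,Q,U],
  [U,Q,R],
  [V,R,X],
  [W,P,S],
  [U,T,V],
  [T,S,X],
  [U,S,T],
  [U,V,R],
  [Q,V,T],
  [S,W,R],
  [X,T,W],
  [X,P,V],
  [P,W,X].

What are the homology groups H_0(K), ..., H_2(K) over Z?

K has 9 vertices, 27 edges, 18 triangles.
rank ∂_0 = 0, rank ∂_1 = 8 ⇒ b_0 = 9 − 0 − 8 = 1; all invariant factors of ∂_1 are 1 so no torsion. So H_0 = Z.
rank ∂_1 = 8, rank ∂_2 = 18 ⇒ b_1 = 27 − 8 − 18 = 1; ∂_2 has invariant factor(s) [2] giving torsion. So H_1 = Z ⊕ Z/2.
rank ∂_2 = 18, rank ∂_3 = 0 ⇒ b_2 = 18 − 18 − 0 = 0. So H_2 = 0.

H_0 ≅ Z,  H_1 ≅ Z ⊕ Z/2,  H_2 = 0.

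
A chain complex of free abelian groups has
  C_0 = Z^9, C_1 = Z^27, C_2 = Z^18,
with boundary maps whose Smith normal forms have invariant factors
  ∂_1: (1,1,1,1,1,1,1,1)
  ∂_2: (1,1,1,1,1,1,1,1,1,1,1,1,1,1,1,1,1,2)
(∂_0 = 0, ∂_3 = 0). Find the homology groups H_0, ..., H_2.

H_0 = Z,  H_1 = Z ⊕ Z/2Z,  H_2 = 0.

H_0: b_0 = 9 − 0 − 8 = 1; torsion from ∂_1 factors > 1: none. So H_0 = Z.
H_1: b_1 = 27 − 8 − 18 = 1; torsion from ∂_2 factors > 1: [2]. So H_1 = Z ⊕ Z/2Z.
H_2: b_2 = 18 − 18 − 0 = 0; torsion from ∂_3 factors > 1: none. So H_2 = 0.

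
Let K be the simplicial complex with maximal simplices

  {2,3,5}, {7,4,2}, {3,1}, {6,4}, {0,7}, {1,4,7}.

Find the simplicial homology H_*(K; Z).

Order the vertices as 0 < 1 < 2 < 3 < 4 < 5 < 6 < 7. Listing each simplex with vertices in this order, K has dimension 2 with simplices:

  0-simplices (8): [0], [1], [2], [3], [4], [5], [6], [7]
  1-simplices (11): [0,7], [1,3], [1,4], [1,7], [2,3], [2,4], [2,5], [2,7], [3,5], [4,6], [4,7]
  2-simplices (3): [1,4,7], [2,3,5], [2,4,7]

giving chain groups C_0 ≅ Z^8, C_1 ≅ Z^11, C_2 ≅ Z^3.

∂_1: C_1 → C_0 sends each edge [p,q] (with p < q) to q − p. For instance
  ∂[4,7] = [7] − [4].
As a 8×11 matrix over Z this has rank 7, with invariant factors (1,1,1,1,1,1,1).

The boundary map ∂_2: C_2 → C_1 maps a triangle to the signed sum of its edges. For instance
  ∂[1,4,7] = [4,7] − [1,7] + [1,4],
  ∂[2,3,5] = [3,5] − [2,5] + [2,3].
The resulting 11×3 matrix has rank 3, and its Smith normal form has invariant factors (1,1,1).

From H_k ≅ ker(∂_k) / im(∂_{k+1}) we obtain:

  H_0: rank C_0 − rank ∂_1 = 8 − 7 = 1, and the invariant factors of ∂_1 are all 1, so H_0 = Z.
  H_1: rank ker ∂_1 − rank ∂_2 = (11 − 7) − 3 = 1, and the invariant factors of ∂_2 are all 1, so H_1 = Z.
  H_2: rank ker ∂_2 − rank ∂_3 = (3 − 3) − 0 = 0, and there is no ∂_3, so H_2 = 0.

As a check, the Euler characteristic is 8 − 11 + 3 = 0, which agrees with 1 − 1 + 0 = 0.

H_0 ≅ Z,  H_1 ≅ Z,  H_2 = 0.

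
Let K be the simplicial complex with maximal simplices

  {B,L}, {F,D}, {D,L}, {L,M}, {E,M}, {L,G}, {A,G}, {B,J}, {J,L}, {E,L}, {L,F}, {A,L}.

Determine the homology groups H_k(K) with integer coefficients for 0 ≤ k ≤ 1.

H_0 = Z,  H_1 = Z^4.

K has 9 vertices, 12 edges.
rank ∂_0 = 0, rank ∂_1 = 8 ⇒ b_0 = 9 − 0 − 8 = 1; all invariant factors of ∂_1 are 1 so no torsion. So H_0 = Z.
rank ∂_1 = 8, rank ∂_2 = 0 ⇒ b_1 = 12 − 8 − 0 = 4. So H_1 = Z^4.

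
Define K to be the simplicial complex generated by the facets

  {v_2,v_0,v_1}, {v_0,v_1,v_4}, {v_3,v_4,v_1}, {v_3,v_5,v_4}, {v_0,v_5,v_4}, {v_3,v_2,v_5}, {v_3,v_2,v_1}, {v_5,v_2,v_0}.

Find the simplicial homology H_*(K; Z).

H_0 = Z,  H_1 = 0,  H_2 = Z.

We work with the vertex ordering v_0 < v_1 < v_2 < v_3 < v_4 < v_5. The simplices of K, each written with vertices in increasing order, are:

  0-simplices (6): [v_0], [v_1], [v_2], [v_3], [v_4], [v_5]
  1-simplices (12): [v_0,v_1], [v_0,v_2], [v_0,v_4], [v_0,v_5], [v_1,v_2], [v_1,v_3], [v_1,v_4], [v_2,v_3], [v_2,v_5], [v_3,v_4], [v_3,v_5], [v_4,v_5]
  2-simplices (8): [v_0,v_1,v_2], [v_0,v_1,v_4], [v_0,v_2,v_5], [v_0,v_4,v_5], [v_1,v_2,v_3], [v_1,v_3,v_4], [v_2,v_3,v_5], [v_3,v_4,v_5]

giving chain groups C_0 ≅ Z^6, C_1 ≅ Z^12, C_2 ≅ Z^8.

Boundary ∂_1: C_1 → C_0 maps an edge to its endpoints' difference, ∂[p,q] = q − p. For instance
  ∂[v_1,v_4] = [v_4] − [v_1].
As a 6×12 matrix over Z this has rank 5, with invariant factors (1,1,1,1,1).

Boundary ∂_2: C_2 → C_1 sends each 2-simplex [p,q,r] to [q,r] − [p,r] + [p,q]. For instance
  ∂[v_3,v_4,v_5] = [v_4,v_5] − [v_3,v_5] + [v_3,v_4],
  ∂[v_0,v_1,v_4] = [v_1,v_4] − [v_0,v_4] + [v_0,v_1].
This gives a 12×8 integer matrix of rank 7; reducing to Smith normal form yields diagonal entries (1,1,1,1,1,1,1).

Reading off H_k = ker ∂_k / im ∂_{k+1}:

  H_0: rank C_0 − rank ∂_1 = 6 − 5 = 1, and the invariant factors of ∂_1 are all 1, so H_0 = Z.
  H_1: rank ker ∂_1 − rank ∂_2 = (12 − 5) − 7 = 0, and the invariant factors of ∂_2 are all 1, so H_1 = 0.
  H_2: rank ker ∂_2 − rank ∂_3 = (8 − 7) − 0 = 1, and there is no ∂_3, so H_2 = Z.

As a check, the Euler characteristic is 6 − 12 + 8 = 2, which agrees with 1 − 0 + 1 = 2.
(K is a triangulation of the 2-sphere S^2.)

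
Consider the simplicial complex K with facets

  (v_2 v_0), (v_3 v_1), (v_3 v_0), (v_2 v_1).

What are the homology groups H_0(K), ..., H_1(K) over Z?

Fix the vertex order v_0 < v_1 < v_2 < v_3 and write every simplex with vertices in increasing order. Then dim K = 1 and the simplices of K are:

  0-simplices (4): [v_0], [v_1], [v_2], [v_3]
  1-simplices (4): [v_0,v_2], [v_0,v_3], [v_1,v_2], [v_1,v_3]

giving chain groups C_0 ≅ Z^4, C_1 ≅ Z^4.

∂_1: C_1 → C_0 maps an edge to its endpoints' difference, ∂[p,q] = q − p.
This gives a 4×4 integer matrix of rank 3; reducing to Smith normal form yields diagonal entries (1,1,1).

From H_k ≅ ker(∂_k) / im(∂_{k+1}) we obtain:

  H_0: rank C_0 − rank ∂_1 = 4 − 3 = 1, and the invariant factors of ∂_1 are all 1, so H_0 = Z.
  H_1: rank ker ∂_1 − rank ∂_2 = (4 − 3) − 0 = 1, and there is no ∂_2, so H_1 = Z.

H_0 = Z,  H_1 = Z.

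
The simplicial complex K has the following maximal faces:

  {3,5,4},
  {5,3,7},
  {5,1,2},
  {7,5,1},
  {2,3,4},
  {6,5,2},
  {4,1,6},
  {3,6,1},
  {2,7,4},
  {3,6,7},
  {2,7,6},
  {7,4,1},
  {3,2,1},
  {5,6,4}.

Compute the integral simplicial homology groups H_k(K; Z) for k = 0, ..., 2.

Take the total order 1 < 2 < 3 < 4 < 5 < 6 < 7 on the vertex set. Then K (dimension 2) consists of the simplices:

  0-simplices (7): [1], [2], [3], [4], [5], [6], [7]
  1-simplices (21): [1,2], [1,3], [1,4], [1,5], [1,6], [1,7], [2,3], [2,4], [2,5], [2,6], [2,7], [3,4], [3,5], [3,6], [3,7], [4,5], [4,6], [4,7], [5,6], [5,7], [6,7]
  2-simplices (14): [1,2,3], [1,2,5], [1,3,6], [1,4,6], [1,4,7], [1,5,7], [2,3,4], [2,4,7], [2,5,6], [2,6,7], [3,4,5], [3,5,7], [3,6,7], [4,5,6]

giving chain groups C_0 ≅ Z^7, C_1 ≅ Z^21, C_2 ≅ Z^14.

∂_1: C_1 → C_0 maps an edge to its endpoints' difference, ∂[p,q] = q − p.
This gives a 7×21 integer matrix of rank 6; reducing to Smith normal form yields diagonal entries (1,1,1,1,1,1).

Boundary ∂_2: C_2 → C_1 maps a triangle to the signed sum of its edges. For instance
  ∂[4,5,6] = [5,6] − [4,6] + [4,5],
  ∂[2,6,7] = [6,7] − [2,7] + [2,6].
As a 21×14 matrix over Z this has rank 13, with invariant factors (1,1,1,1,1,1,1,1,1,1,1,1,1).

Reading off H_k = ker ∂_k / im ∂_{k+1}:

  H_0: rank C_0 − rank ∂_1 = 7 − 6 = 1, and the invariant factors of ∂_1 are all 1, so H_0 ≅ Z.
  H_1: rank ker ∂_1 − rank ∂_2 = (21 − 6) − 13 = 2, and the invariant factors of ∂_2 are all 1, so H_1 ≅ Z^2.
  H_2: rank ker ∂_2 − rank ∂_3 = (14 − 13) − 0 = 1, and there is no ∂_3, so H_2 ≅ Z.

As a check, the Euler characteristic is 7 − 21 + 14 = 0, which agrees with 1 − 2 + 1 = 0.
(K is a triangulation of the torus T^2.)

H_0 = Z,  H_1 = Z^2,  H_2 = Z.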